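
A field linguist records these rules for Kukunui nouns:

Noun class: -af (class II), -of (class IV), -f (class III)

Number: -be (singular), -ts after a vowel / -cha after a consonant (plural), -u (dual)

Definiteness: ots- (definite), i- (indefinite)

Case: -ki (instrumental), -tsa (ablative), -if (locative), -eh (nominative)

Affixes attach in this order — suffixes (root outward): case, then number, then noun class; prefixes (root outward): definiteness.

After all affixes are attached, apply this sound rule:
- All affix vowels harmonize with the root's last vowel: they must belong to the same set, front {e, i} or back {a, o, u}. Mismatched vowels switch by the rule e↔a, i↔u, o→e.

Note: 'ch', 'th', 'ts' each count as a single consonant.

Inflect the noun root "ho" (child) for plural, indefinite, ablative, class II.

uhotsatsaf

Attach case ablative -tsa → hotsa.
Attach definiteness indefinite i- → ihotsa.
Attach number plural -ts (after vowel 'a') → ihotsats.
Attach noun class class II -af → ihotsatsaf.
Apply vowel harmony: ihotsatsaf → uhotsatsaf.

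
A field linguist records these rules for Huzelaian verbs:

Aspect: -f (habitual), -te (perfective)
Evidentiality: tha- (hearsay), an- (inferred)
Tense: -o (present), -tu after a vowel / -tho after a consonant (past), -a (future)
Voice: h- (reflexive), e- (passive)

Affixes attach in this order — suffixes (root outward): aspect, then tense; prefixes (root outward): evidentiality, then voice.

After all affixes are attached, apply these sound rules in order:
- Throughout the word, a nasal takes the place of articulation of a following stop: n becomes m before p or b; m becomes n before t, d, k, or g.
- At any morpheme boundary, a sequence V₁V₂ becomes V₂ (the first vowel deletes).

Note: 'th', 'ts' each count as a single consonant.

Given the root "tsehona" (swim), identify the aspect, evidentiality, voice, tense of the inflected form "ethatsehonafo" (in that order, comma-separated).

Segment: e-tha-tsehona-f-o.
aspect: -f → habitual.
evidentiality: tha- → hearsay.
voice: e- → passive.
tense: -o → present.

habitual, hearsay, passive, present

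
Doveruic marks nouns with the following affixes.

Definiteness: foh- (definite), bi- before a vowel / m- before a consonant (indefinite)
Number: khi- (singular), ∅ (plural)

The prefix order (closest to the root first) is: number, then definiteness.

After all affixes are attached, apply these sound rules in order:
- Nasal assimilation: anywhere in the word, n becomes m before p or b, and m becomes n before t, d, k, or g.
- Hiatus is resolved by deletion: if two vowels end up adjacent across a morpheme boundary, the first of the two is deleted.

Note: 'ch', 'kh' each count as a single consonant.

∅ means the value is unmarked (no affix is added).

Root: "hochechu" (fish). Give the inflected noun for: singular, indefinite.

mkhihochechu

Attach number singular khi- → khihochechu.
Attach definiteness indefinite m- (before consonant 'kh') → mkhihochechu.
Nasal assimilation: no change.
Vowel deletion: no change.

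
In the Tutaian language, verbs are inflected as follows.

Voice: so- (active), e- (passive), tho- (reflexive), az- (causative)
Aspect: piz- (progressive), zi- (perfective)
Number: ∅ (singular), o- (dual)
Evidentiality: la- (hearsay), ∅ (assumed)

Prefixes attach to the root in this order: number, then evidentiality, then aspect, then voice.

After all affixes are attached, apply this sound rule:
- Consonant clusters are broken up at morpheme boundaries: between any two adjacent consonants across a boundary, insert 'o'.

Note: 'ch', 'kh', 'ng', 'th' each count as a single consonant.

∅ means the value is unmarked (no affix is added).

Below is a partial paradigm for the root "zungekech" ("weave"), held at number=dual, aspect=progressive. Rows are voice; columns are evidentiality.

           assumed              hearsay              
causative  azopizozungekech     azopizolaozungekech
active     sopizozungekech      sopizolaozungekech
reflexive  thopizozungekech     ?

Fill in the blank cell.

thopizolaozungekech

Attach number dual o- → ozungekech.
Attach evidentiality hearsay la- → laozungekech.
Attach aspect progressive piz- → pizlaozungekech.
Attach voice reflexive tho- → thopizlaozungekech.
Apply epenthesis: thopizlaozungekech → thopizolaozungekech.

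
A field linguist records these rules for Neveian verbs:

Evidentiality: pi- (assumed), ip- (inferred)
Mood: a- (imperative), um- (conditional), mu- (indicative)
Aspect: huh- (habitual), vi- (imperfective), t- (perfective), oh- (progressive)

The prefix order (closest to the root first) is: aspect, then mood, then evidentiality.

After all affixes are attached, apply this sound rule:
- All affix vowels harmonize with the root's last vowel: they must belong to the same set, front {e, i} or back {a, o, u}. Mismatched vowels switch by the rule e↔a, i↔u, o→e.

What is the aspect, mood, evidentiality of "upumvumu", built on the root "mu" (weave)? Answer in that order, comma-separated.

imperfective, conditional, inferred

Segment: ip-um-vi-mu.
aspect: vi- → imperfective.
mood: um- → conditional.
evidentiality: ip- → inferred.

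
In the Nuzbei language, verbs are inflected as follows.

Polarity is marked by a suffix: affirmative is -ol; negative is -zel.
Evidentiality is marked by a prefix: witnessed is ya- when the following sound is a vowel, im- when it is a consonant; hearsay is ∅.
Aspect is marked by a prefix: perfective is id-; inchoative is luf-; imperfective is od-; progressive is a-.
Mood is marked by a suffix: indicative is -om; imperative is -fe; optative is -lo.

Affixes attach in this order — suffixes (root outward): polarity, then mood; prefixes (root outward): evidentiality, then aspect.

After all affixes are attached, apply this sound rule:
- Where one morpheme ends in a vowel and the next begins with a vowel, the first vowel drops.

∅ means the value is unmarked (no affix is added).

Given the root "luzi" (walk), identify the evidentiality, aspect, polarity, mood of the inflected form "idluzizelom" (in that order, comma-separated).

hearsay, perfective, negative, indicative

Segment: id-luzi-zel-om.
evidentiality: ∅ → hearsay.
aspect: id- → perfective.
polarity: -zel → negative.
mood: -om → indicative.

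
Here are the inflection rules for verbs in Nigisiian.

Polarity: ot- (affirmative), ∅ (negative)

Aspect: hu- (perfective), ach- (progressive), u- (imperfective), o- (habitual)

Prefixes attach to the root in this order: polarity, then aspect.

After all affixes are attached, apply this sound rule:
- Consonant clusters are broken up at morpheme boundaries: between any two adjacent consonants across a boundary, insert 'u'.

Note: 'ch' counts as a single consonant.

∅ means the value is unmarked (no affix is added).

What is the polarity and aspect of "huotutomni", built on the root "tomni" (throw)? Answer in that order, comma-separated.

affirmative, perfective

Segment: hu-ot-tomni.
polarity: ot- → affirmative.
aspect: hu- → perfective.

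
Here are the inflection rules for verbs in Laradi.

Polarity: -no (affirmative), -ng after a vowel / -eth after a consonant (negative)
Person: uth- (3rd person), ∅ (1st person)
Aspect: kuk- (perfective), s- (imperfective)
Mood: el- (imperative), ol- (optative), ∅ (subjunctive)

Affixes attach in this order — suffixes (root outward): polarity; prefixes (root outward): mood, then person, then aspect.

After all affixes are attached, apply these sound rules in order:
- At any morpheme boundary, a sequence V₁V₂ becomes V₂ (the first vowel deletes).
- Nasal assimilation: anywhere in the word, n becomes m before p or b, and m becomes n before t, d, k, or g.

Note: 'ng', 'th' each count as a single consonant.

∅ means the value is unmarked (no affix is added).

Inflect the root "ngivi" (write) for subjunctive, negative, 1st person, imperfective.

mood = subjunctive: zero marking, form stays ngivi.
Attach polarity negative -ng (after vowel 'i') → ngiving.
person = 1st person: zero marking, form stays ngiving.
Attach aspect imperfective s- → sngiving.
Vowel deletion: no change.
Nasal assimilation: no change.

sngiving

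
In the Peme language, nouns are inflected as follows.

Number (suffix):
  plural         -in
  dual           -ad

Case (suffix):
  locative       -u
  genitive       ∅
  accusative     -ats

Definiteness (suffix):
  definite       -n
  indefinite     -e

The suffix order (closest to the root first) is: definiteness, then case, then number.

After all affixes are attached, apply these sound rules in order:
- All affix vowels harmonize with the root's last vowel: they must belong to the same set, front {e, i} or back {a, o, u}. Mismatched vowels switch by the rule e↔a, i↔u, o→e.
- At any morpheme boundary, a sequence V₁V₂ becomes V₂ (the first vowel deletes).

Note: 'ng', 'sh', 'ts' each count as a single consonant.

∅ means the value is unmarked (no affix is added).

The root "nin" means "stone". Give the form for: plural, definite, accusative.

ninnetsin

Attach definiteness definite -n → ninn.
Attach case accusative -ats → ninnats.
Attach number plural -in → ninnatsin.
Apply vowel harmony: ninnatsin → ninnetsin.
Vowel deletion: no change.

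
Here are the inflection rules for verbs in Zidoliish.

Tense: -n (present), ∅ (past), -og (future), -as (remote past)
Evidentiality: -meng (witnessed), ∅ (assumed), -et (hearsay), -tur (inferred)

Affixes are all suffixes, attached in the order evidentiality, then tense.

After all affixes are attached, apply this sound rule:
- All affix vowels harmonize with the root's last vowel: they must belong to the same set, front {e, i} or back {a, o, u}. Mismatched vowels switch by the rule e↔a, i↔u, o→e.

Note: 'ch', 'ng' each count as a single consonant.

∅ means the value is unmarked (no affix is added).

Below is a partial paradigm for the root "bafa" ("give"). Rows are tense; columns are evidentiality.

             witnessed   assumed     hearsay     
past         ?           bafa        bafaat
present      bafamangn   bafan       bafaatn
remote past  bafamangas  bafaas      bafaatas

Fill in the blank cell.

Attach evidentiality witnessed -meng → bafameng.
tense = past: zero marking, form stays bafameng.
Apply vowel harmony: bafameng → bafamang.

bafamang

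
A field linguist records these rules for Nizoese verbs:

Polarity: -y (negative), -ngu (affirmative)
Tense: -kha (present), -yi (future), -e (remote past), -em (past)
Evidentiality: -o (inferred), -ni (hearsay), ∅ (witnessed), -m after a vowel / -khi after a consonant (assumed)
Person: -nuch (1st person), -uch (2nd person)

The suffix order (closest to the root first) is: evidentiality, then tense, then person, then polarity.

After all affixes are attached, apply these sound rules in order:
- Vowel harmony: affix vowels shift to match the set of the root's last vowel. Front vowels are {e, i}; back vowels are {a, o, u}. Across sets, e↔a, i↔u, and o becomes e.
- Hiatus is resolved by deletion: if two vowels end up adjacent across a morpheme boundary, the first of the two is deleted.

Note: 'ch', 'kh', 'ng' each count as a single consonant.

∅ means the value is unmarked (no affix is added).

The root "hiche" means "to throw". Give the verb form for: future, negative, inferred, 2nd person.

Attach evidentiality inferred -o → hicheo.
Attach tense future -yi → hicheoyi.
Attach person 2nd person -uch → hicheoyiuch.
Attach polarity negative -y → hicheoyiuchy.
Apply vowel harmony: hicheoyiuchy → hicheeyiichy.
Apply vowel deletion: hicheeyiichy → hicheyichy.

hicheyichy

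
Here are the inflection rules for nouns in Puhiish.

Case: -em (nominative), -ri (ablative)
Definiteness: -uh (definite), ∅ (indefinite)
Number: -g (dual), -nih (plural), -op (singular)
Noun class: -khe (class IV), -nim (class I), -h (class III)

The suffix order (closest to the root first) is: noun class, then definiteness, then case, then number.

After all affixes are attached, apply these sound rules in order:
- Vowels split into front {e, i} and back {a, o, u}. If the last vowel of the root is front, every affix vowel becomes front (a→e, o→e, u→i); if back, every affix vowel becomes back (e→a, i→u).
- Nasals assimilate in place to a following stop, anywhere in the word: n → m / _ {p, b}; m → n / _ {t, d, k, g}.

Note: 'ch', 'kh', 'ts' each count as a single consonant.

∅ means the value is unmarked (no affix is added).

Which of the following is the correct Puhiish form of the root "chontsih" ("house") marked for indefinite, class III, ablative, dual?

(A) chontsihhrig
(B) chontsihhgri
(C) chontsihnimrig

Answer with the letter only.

Attach noun class class III -h → chontsihh.
definiteness = indefinite: zero marking, form stays chontsihh.
Attach case ablative -ri → chontsihhri.
Attach number dual -g → chontsihhrig.
Vowel harmony: no change.
Nasal assimilation: no change.
So the correct form is chontsihhrig, option (A).
(B) chontsihhgri is wrong: it has the affixes in the wrong order.
(C) chontsihnimrig is wrong: it uses class I instead of class III for noun class.

A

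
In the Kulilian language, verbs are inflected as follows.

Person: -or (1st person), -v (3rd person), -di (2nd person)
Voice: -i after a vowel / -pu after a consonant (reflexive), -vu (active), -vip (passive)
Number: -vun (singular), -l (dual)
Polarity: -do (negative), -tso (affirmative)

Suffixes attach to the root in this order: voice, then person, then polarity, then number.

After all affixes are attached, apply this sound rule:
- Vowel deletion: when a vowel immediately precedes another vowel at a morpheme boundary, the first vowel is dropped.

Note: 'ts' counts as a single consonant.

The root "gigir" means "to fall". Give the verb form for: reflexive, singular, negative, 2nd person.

gigirpudidovun

Attach voice reflexive -pu (after consonant 'r') → gigirpu.
Attach person 2nd person -di → gigirpudi.
Attach polarity negative -do → gigirpudido.
Attach number singular -vun → gigirpudidovun.
Vowel deletion: no change.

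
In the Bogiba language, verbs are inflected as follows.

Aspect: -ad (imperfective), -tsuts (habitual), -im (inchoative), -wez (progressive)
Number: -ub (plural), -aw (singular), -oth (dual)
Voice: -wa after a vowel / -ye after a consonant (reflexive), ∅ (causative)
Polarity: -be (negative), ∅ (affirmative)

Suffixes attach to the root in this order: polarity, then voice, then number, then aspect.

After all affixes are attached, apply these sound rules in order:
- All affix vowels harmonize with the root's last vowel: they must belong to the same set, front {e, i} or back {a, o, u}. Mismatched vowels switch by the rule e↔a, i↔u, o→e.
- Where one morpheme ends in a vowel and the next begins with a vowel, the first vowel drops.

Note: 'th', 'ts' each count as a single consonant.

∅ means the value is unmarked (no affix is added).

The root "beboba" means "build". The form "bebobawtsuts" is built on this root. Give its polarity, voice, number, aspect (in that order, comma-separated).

affirmative, causative, singular, habitual

Segment: beboba-aw-tsuts.
polarity: ∅ → affirmative.
voice: ∅ → causative.
number: -aw → singular.
aspect: -tsuts → habitual.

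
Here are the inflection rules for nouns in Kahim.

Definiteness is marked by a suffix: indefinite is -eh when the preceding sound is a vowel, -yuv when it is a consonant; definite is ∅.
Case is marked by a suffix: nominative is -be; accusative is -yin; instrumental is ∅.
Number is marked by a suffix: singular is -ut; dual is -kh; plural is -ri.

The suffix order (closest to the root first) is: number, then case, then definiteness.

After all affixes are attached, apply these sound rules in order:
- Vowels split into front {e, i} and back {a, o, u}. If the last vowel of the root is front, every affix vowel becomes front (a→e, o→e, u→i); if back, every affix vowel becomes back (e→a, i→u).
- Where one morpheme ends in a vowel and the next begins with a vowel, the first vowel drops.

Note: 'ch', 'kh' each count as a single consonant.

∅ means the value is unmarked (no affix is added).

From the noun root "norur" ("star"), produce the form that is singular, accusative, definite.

norurutyun

Attach number singular -ut → norurut.
Attach case accusative -yin → norurutyin.
definiteness = definite: zero marking, form stays norurutyin.
Apply vowel harmony: norurutyin → norurutyun.
Vowel deletion: no change.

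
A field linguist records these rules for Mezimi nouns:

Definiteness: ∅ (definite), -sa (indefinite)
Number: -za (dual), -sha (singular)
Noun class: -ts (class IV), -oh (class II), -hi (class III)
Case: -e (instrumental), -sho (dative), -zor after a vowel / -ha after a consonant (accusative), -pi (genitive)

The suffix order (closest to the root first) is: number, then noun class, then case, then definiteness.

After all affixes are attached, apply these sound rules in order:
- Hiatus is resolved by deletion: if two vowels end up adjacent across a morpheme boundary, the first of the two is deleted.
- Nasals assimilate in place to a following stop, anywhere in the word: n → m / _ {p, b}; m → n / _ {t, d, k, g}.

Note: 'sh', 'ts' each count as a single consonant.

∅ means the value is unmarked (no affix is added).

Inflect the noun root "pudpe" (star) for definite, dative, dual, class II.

Attach number dual -za → pudpeza.
Attach noun class class II -oh → pudpezaoh.
Attach case dative -sho → pudpezaohsho.
definiteness = definite: zero marking, form stays pudpezaohsho.
Apply vowel deletion: pudpezaohsho → pudpezohsho.
Nasal assimilation: no change.

pudpezohsho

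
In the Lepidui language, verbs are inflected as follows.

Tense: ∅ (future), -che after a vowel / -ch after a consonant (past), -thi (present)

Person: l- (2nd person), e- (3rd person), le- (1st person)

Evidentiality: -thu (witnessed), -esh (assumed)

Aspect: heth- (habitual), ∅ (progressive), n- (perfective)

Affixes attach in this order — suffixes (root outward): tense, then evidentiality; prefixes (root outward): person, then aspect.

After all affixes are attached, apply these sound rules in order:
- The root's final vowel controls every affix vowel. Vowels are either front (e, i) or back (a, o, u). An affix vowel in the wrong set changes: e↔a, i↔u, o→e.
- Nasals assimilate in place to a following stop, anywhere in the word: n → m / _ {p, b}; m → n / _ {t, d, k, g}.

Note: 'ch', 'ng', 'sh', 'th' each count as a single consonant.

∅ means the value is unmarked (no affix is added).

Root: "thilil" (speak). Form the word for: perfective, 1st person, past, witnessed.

Attach tense past -ch (after consonant 'l') → thililch.
Attach evidentiality witnessed -thu → thililchthu.
Attach person 1st person le- → lethililchthu.
Attach aspect perfective n- → nlethililchthu.
Apply vowel harmony: nlethililchthu → nlethililchthi.
Nasal assimilation: no change.

nlethililchthi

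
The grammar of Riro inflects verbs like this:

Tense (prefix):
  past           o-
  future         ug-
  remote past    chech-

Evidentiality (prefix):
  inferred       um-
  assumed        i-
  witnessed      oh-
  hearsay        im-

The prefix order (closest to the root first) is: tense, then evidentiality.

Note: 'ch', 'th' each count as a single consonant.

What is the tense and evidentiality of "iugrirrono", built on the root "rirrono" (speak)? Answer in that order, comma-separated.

Segment: i-ug-rirrono.
tense: ug- → future.
evidentiality: i- → assumed.

future, assumed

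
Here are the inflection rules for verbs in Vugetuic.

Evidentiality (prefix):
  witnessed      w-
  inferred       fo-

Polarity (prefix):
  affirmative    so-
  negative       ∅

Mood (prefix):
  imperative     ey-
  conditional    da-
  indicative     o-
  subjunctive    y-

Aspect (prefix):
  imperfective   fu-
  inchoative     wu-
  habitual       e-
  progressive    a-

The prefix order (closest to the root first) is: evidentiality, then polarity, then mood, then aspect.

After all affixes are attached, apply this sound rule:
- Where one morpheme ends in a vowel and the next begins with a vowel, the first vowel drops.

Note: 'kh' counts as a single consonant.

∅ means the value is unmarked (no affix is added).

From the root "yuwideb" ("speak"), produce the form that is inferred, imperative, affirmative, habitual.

eysofoyuwideb

Attach evidentiality inferred fo- → foyuwideb.
Attach polarity affirmative so- → sofoyuwideb.
Attach mood imperative ey- → eysofoyuwideb.
Attach aspect habitual e- → eeysofoyuwideb.
Apply vowel deletion: eeysofoyuwideb → eysofoyuwideb.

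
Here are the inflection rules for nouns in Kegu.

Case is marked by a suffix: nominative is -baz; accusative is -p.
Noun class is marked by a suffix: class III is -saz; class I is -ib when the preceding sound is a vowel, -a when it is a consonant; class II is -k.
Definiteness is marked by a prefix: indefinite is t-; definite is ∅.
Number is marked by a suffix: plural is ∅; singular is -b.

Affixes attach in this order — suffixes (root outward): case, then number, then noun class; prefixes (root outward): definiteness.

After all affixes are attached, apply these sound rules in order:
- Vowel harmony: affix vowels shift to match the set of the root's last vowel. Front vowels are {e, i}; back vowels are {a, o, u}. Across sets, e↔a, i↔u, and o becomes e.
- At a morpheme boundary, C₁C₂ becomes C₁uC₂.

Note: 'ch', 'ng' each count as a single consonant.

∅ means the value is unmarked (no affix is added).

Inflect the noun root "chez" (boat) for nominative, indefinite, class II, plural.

tuchezubezuk

Attach case nominative -baz → chezbaz.
number = plural: zero marking, form stays chezbaz.
Attach definiteness indefinite t- → tchezbaz.
Attach noun class class II -k → tchezbazk.
Apply vowel harmony: tchezbazk → tchezbezk.
Apply epenthesis: tchezbezk → tuchezubezuk.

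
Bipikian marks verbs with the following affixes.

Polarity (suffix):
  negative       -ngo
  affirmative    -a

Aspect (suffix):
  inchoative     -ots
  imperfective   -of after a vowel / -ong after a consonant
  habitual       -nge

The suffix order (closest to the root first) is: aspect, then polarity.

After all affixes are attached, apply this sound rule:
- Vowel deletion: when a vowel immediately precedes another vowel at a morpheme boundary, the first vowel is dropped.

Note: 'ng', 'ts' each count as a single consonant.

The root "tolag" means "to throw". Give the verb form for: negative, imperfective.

tolagongngo

Attach aspect imperfective -ong (after consonant 'g') → tolagong.
Attach polarity negative -ngo → tolagongngo.
Vowel deletion: no change.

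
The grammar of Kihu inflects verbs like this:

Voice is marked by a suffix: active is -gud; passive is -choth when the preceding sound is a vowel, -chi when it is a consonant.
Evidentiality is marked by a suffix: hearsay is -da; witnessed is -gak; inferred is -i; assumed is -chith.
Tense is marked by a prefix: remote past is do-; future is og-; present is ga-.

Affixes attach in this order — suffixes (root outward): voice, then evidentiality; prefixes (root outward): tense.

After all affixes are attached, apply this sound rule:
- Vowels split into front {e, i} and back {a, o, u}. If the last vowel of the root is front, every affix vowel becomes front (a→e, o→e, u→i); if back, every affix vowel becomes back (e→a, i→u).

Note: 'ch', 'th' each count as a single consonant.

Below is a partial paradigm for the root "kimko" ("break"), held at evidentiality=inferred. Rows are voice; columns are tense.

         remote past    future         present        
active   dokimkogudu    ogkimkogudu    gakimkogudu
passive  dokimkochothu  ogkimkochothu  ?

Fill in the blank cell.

gakimkochothu

Attach voice passive -choth (after vowel 'o') → kimkochoth.
Attach tense present ga- → gakimkochoth.
Attach evidentiality inferred -i → gakimkochothi.
Apply vowel harmony: gakimkochothi → gakimkochothu.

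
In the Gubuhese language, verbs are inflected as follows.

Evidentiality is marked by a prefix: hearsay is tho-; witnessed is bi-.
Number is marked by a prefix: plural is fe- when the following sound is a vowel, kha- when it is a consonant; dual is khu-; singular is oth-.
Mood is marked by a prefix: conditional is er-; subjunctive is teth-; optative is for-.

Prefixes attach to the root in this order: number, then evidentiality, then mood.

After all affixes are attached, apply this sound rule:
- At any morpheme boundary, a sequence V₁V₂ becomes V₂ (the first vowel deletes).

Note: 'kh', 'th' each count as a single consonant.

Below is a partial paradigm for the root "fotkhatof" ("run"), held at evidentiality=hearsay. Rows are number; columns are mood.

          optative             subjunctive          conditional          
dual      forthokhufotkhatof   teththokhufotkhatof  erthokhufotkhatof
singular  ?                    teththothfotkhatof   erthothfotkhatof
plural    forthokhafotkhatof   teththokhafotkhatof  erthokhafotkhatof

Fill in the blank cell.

Attach number singular oth- → othfotkhatof.
Attach evidentiality hearsay tho- → thoothfotkhatof.
Attach mood optative for- → forthoothfotkhatof.
Apply vowel deletion: forthoothfotkhatof → forthothfotkhatof.

forthothfotkhatof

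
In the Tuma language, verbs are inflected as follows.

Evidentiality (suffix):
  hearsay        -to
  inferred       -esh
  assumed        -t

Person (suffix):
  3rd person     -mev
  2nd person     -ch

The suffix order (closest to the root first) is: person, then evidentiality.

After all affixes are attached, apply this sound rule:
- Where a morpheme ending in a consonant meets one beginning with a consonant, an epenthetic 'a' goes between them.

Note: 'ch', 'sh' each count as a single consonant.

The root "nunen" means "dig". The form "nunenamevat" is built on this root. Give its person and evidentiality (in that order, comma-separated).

Segment: nunen-mev-t.
person: -mev → 3rd person.
evidentiality: -t → assumed.

3rd person, assumed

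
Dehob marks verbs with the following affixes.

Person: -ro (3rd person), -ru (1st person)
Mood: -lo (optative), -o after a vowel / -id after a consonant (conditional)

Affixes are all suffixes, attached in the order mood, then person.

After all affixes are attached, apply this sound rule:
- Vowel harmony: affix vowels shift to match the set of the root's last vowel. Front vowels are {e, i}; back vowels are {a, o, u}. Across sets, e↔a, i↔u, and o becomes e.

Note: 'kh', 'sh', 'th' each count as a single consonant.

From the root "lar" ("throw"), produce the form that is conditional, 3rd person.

larudro

Attach mood conditional -id (after consonant 'r') → larid.
Attach person 3rd person -ro → laridro.
Apply vowel harmony: laridro → larudro.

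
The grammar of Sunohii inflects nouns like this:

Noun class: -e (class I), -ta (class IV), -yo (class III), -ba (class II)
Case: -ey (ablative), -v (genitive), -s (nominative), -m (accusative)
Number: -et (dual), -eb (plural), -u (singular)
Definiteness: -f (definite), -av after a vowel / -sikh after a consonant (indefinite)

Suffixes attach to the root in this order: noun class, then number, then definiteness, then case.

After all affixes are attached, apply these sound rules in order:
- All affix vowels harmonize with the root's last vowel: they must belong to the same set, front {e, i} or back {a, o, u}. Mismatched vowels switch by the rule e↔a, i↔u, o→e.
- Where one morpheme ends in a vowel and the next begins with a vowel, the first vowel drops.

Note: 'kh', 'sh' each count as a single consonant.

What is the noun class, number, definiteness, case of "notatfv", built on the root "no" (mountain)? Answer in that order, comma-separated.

class IV, dual, definite, genitive

Segment: no-ta-et-f-v.
noun class: -ta → class IV.
number: -et → dual.
definiteness: -f → definite.
case: -v → genitive.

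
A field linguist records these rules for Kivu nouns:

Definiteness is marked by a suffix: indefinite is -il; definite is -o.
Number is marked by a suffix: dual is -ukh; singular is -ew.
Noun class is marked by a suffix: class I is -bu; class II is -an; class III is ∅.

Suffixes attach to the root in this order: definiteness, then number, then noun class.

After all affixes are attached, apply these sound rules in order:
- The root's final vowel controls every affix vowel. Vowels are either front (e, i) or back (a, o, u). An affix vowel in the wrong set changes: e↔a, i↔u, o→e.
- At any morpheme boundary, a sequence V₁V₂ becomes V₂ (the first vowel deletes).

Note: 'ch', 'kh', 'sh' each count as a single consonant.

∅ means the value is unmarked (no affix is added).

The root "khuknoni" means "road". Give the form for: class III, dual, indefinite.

khuknonilikh

Attach definiteness indefinite -il → khuknoniil.
Attach number dual -ukh → khuknoniilukh.
noun class = class III: zero marking, form stays khuknoniilukh.
Apply vowel harmony: khuknoniilukh → khuknoniilikh.
Apply vowel deletion: khuknoniilikh → khuknonilikh.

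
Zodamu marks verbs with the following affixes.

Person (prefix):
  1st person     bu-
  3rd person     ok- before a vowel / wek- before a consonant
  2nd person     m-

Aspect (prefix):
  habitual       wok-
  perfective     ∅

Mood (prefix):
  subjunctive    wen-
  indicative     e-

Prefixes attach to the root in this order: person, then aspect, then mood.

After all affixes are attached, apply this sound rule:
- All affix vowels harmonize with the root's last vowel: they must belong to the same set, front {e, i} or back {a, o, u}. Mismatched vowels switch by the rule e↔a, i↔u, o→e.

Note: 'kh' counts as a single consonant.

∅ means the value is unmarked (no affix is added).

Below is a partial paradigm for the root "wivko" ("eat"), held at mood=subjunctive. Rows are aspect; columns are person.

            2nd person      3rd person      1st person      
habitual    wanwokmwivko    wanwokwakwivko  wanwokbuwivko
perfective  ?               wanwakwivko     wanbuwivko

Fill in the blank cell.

wanmwivko

Attach person 2nd person m- → mwivko.
aspect = perfective: zero marking, form stays mwivko.
Attach mood subjunctive wen- → wenmwivko.
Apply vowel harmony: wenmwivko → wanmwivko.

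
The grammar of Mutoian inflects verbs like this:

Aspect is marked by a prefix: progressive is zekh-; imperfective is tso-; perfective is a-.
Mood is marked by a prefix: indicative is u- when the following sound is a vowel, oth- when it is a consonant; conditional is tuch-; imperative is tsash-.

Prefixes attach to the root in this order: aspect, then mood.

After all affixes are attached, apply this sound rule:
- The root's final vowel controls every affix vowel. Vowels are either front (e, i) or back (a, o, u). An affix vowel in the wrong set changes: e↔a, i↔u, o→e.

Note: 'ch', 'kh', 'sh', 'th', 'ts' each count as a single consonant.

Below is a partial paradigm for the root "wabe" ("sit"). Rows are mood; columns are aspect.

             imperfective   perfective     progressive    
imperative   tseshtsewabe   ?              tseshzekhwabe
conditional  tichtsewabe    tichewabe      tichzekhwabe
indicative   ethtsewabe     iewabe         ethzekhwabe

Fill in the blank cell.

Attach aspect perfective a- → awabe.
Attach mood imperative tsash- → tsashawabe.
Apply vowel harmony: tsashawabe → tseshewabe.

tseshewabe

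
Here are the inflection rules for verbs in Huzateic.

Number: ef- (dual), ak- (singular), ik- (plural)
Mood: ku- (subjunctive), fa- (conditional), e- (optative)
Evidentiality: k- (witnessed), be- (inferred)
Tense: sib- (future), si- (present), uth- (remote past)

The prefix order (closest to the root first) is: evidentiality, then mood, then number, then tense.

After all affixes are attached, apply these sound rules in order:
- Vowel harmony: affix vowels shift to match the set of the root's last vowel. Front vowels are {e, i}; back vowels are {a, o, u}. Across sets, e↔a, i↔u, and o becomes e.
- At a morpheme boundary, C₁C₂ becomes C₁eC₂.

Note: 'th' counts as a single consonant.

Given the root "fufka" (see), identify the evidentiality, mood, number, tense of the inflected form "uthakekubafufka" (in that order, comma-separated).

Segment: uth-ak-ku-be-fufka.
evidentiality: be- → inferred.
mood: ku- → subjunctive.
number: ak- → singular.
tense: uth- → remote past.

inferred, subjunctive, singular, remote past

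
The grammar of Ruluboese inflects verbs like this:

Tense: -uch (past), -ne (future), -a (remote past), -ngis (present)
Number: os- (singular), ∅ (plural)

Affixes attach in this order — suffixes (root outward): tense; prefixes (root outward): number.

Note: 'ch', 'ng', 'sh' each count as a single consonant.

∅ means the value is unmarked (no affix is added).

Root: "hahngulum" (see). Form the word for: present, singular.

oshahngulumngis

Attach tense present -ngis → hahngulumngis.
Attach number singular os- → oshahngulumngis.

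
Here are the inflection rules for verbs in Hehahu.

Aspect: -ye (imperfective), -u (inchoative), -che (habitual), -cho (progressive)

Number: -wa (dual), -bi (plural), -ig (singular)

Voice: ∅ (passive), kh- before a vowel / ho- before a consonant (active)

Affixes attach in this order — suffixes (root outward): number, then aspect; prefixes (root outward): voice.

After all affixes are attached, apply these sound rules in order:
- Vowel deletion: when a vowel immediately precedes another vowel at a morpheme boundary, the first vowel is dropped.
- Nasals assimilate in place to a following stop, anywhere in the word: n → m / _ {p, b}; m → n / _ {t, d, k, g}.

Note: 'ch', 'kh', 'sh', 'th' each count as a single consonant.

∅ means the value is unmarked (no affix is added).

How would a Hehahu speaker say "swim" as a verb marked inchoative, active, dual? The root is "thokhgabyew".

hothokhgabyewwu

Attach voice active ho- (before consonant 'th') → hothokhgabyew.
Attach number dual -wa → hothokhgabyewwa.
Attach aspect inchoative -u → hothokhgabyewwau.
Apply vowel deletion: hothokhgabyewwau → hothokhgabyewwu.
Nasal assimilation: no change.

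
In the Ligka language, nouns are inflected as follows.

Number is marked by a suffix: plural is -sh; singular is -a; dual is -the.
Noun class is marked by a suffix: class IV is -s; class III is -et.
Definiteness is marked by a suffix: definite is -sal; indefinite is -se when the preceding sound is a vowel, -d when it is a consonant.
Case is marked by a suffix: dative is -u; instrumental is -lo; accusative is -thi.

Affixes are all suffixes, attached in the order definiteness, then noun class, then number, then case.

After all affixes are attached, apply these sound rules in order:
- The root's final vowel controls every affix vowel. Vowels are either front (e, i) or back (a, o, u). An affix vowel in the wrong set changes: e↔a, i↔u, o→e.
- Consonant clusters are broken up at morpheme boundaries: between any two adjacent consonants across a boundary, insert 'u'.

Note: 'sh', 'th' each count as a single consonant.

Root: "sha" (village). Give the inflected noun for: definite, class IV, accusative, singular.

shasalusathu

Attach definiteness definite -sal → shasal.
Attach noun class class IV -s → shasals.
Attach number singular -a → shasalsa.
Attach case accusative -thi → shasalsathi.
Apply vowel harmony: shasalsathi → shasalsathu.
Apply epenthesis: shasalsathu → shasalusathu.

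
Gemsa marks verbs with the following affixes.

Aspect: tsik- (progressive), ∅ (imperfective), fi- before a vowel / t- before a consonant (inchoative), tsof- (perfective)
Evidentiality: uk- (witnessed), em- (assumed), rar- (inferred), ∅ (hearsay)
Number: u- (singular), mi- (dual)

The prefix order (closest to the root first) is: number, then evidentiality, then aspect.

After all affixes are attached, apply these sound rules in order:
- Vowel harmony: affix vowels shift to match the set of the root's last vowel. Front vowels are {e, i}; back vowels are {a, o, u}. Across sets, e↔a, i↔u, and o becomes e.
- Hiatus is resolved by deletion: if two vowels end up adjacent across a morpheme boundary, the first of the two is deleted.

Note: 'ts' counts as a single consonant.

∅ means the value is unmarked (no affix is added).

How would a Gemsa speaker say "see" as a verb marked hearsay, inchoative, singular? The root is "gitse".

figitse

Attach number singular u- → ugitse.
evidentiality = hearsay: zero marking, form stays ugitse.
Attach aspect inchoative fi- (before vowel 'u') → fiugitse.
Apply vowel harmony: fiugitse → fiigitse.
Apply vowel deletion: fiigitse → figitse.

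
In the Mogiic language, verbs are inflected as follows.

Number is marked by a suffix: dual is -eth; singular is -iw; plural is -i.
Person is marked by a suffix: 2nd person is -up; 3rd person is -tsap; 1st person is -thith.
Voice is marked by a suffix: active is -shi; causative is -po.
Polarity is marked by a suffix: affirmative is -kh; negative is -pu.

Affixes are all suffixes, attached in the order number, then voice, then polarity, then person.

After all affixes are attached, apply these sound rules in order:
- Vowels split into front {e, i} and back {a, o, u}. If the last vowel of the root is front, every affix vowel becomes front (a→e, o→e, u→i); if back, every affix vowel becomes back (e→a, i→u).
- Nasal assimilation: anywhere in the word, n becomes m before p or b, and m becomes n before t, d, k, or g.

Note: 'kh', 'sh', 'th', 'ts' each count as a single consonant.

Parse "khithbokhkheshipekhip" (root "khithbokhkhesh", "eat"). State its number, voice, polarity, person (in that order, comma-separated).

Segment: khithbokhkhesh-i-po-kh-up.
number: -i → plural.
voice: -po → causative.
polarity: -kh → affirmative.
person: -up → 2nd person.

plural, causative, affirmative, 2nd person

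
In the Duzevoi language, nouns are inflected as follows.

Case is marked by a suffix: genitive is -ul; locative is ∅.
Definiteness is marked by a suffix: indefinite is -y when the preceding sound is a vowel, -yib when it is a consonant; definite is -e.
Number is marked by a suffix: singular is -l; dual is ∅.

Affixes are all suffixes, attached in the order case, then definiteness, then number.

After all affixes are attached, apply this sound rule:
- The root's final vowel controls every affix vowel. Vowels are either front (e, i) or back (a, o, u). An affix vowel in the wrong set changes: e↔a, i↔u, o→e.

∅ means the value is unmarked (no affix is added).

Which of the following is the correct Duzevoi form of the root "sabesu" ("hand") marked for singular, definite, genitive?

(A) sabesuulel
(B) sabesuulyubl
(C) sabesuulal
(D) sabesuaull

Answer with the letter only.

Attach case genitive -ul → sabesuul.
Attach definiteness definite -e → sabesuule.
Attach number singular -l → sabesuulel.
Apply vowel harmony: sabesuulel → sabesuulal.
So the correct form is sabesuulal, option (C).
(A) sabesuulel is wrong: it fails to apply the sound rule(s).
(B) sabesuulyubl is wrong: it uses indefinite instead of definite for definiteness.
(D) sabesuaull is wrong: it has the affixes in the wrong order.

C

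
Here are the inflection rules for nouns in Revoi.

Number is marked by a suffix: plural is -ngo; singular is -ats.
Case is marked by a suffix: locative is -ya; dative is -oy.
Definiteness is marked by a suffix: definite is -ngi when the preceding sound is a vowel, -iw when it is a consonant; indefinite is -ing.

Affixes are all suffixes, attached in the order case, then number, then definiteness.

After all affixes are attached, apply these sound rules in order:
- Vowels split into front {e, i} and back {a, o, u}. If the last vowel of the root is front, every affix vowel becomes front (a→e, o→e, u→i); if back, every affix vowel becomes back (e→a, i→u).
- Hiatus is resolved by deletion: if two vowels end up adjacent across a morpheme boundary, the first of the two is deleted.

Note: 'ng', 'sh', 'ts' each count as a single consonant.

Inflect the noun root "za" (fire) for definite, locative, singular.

Attach case locative -ya → zaya.
Attach number singular -ats → zayaats.
Attach definiteness definite -iw (after consonant 'ts') → zayaatsiw.
Apply vowel harmony: zayaatsiw → zayaatsuw.
Apply vowel deletion: zayaatsuw → zayatsuw.

zayatsuw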